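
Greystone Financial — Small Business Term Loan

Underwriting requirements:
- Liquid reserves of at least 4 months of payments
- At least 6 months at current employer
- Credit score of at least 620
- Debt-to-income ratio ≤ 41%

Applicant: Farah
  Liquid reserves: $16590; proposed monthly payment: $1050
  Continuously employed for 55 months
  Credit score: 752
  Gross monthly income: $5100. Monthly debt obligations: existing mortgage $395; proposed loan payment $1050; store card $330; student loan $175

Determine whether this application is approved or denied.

Reserves: 16,590 ÷ 1,050 = 15.8 months (meets 4-month minimum)
Employment 55 ≥ 6 months
Credit score 752 ≥ 620 (meets)
Total monthly debts = (395 + 1,050 + 330 + 175) = 1,950. DTI = 1,950/5,100 = 38.2% ≤ 41%
All criteria satisfied.

Approved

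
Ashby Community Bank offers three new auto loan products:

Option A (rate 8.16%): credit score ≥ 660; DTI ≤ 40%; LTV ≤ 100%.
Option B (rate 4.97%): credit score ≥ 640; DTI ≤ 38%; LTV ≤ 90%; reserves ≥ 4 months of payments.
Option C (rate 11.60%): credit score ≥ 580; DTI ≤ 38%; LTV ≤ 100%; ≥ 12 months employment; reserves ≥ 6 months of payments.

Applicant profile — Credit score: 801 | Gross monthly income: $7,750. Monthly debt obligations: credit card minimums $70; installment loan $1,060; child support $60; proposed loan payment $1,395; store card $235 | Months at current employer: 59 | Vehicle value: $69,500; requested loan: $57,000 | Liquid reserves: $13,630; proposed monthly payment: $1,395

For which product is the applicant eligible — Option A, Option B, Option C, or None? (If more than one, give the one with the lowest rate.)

Total debts = (70 + 1,060 + 60 + 1,395 + 235) = 2,820; DTI = 2,820/7,750 = 36.4%.
LTV = 57,000/69,500 = 82%.
Reserves = 13,630/1,395 = 9.8 months.
Option A: score 801 ≥ 660; DTI 36.4% ≤ 40%; LTV 82% ≤ 100% → qualifies.
Option B: score 801 ≥ 640; DTI 36.4% ≤ 38%; LTV 82% ≤ 90%; reserves 9.8 ≥ 4 mo → qualifies.
Option C: score 801 ≥ 580; DTI 36.4% ≤ 38%; LTV 82% ≤ 100%; employment 59 ≥ 12 mo; reserves 9.8 ≥ 6 mo → qualifies.
Qualifying: Option A, Option B, Option C. Lowest rate is 4.97% → Option B.

Option B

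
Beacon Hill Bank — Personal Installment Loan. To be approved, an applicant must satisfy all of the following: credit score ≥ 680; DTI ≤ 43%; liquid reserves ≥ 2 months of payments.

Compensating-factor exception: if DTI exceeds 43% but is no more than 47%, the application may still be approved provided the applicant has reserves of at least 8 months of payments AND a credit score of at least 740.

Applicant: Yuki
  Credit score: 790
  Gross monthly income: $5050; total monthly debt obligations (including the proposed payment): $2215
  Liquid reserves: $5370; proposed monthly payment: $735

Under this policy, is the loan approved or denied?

Denied

Credit score 790 ≥ 680 (meets base)
DTI = 2,215/5,050 = 43.9% > 43% — standard DTI limit exceeded.
Reserves: 5,370 ÷ 735 = 7.3 months (meets 2-month minimum)
43.9% falls in the override range (43%–47%), so the compensating-factor test applies.
Override check — reserves: 7.3 mo (short of 8); score: 790 (ok).
Compensating-factor requirement not fully met.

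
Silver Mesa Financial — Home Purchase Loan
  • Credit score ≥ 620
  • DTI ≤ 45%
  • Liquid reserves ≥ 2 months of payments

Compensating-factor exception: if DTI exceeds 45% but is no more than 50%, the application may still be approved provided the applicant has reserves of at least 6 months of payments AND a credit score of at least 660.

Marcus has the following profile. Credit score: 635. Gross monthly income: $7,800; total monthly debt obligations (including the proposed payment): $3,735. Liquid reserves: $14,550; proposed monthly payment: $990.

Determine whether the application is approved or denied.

Credit score 635 ≥ 620 (meets base)
DTI = 3,735/7,800 = 47.9% > 45% — standard DTI limit exceeded.
Reserves = 14,550/990 = 14.7 months ≥ 2
DTI 47.9% is within the 45%–50% exception band; checking compensating factors.
Override check — reserves: 14.7 mo (ok); score: 635 (below 660).
Compensating-factor requirement not fully met.

Denied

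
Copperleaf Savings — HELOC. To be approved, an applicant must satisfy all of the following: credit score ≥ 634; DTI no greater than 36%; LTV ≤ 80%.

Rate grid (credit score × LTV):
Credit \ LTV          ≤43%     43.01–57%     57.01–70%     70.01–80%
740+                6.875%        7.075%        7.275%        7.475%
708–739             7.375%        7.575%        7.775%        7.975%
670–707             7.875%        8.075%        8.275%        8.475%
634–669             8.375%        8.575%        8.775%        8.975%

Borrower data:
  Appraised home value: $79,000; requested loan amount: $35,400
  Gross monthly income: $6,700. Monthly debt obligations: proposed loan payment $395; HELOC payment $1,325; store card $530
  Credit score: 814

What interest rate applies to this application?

Credit score 814 ≥ 634; Total monthly debts = (395 + 1,325 + 530) = 2,250. DTI: 2,250 ÷ 6,700 = 33.6%, within the 36% cap
LTV: 35,400 ÷ 79,000 = 44.8%, within 80% cap
Credit 814 → row 740+; LTV 44.8% → column 43.01–57%. Grid cell → 7.075%.

7.075%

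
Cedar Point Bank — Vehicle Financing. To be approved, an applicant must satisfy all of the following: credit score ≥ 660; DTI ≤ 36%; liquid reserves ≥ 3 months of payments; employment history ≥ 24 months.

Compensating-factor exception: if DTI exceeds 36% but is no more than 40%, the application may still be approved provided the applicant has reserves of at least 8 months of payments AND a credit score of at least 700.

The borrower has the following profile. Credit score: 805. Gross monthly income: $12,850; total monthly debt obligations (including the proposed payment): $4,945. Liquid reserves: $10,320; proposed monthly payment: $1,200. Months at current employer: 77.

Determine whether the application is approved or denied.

Approved

Credit score 805 ≥ 660 (meets base)
DTI = 4,945/12,850 = 38.5% > 36% — standard DTI limit exceeded.
Reserves: 10,320 ÷ 1,200 = 8.6 months (meets 3-month minimum)
Employment 77 ≥ 24 months
DTI 38.5% is within the 36%–40% exception band; checking compensating factors.
Reserves 8.6 ≥ 8 months; credit score 805 ≥ 700.
Both compensating conditions met → exception applies.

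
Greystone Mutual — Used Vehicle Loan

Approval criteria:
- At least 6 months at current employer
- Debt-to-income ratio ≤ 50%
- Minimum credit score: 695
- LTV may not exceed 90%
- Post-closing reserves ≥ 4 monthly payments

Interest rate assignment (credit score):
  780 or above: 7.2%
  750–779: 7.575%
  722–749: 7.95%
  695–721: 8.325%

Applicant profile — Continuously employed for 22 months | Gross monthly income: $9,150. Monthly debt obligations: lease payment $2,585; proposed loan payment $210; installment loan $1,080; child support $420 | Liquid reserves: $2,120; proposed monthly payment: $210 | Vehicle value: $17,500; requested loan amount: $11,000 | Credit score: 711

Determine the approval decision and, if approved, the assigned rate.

Approved at 8.325%

Credit score 711 ≥ 695 (meets minimum)
LTV = 11,000/17,500 = 62.9% ≤ 90%
Reserves: 2,120 ÷ 210 = 10.1 months (meets 4-month minimum)
Total monthly debts = (2,585 + 210 + 1,080 + 420) = 4,295. DTI: 4,295 ÷ 9,150 = 46.9%, within the 50% cap
Employment 22 ≥ 6 months
All requirements met. Score 711 falls in the 695–721 tier → 8.325%.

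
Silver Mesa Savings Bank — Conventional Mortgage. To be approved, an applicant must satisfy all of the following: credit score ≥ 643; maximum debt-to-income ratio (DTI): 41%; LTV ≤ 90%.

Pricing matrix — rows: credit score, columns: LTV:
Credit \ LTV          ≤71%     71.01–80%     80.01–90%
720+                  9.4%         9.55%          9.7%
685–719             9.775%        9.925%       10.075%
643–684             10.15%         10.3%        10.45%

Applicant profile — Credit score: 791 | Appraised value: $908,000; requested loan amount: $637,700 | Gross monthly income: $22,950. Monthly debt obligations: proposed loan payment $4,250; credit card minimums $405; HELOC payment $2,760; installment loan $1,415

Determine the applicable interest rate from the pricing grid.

Credit score 791 ≥ 643; Total monthly debts = (4,250 + 405 + 2,760 + 1,415) = 8,830. DTI = 8,830/22,950 = 38.5% ≤ 41%
LTV = 637,700/908,000 = 70.2% ≤ 90%
Score 791 is in the 720+ band; LTV 70.2% is in the ≤71% band → 9.4%.

9.4%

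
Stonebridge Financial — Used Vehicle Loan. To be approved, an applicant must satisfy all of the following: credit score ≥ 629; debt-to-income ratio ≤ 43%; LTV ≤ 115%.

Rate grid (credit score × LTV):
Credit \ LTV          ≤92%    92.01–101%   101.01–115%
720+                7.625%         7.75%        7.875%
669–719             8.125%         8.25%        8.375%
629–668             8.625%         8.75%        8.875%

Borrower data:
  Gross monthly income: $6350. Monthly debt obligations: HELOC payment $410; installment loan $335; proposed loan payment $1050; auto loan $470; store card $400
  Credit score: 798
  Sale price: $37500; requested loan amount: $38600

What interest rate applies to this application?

Credit score 798 ≥ 629; Total monthly debts = (410 + 335 + 1,050 + 470 + 400) = 2,665. Debt-to-income = 2,665/6,350 = 42% — meets 43% limit
LTV: 38,600 ÷ 37,500 = 102.9%, within 115% cap
Score 798 is in the 720+ band; LTV 102.9% is in the 101.01–115% band → 7.875%.

7.875%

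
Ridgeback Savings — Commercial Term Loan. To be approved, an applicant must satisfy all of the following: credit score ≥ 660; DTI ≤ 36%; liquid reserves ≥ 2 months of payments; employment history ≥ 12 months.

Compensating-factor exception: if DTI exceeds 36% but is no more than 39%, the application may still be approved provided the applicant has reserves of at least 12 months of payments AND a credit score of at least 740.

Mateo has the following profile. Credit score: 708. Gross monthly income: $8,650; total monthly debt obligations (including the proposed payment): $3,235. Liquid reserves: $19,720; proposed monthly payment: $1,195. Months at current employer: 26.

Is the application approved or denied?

Credit score 708 ≥ 660 (meets base)
DTI: 3,235 ÷ 8,650 = 37.4%, over the 36% base limit.
Reserves: 19,720 ÷ 1,195 = 16.5 months (meets 2-month minimum)
Employment 26 ≥ 12 months
DTI 37.4% is within the 36%–39% exception band; checking compensating factors.
Override check — reserves: 16.5 mo (ok); score: 708 (below 740).
Override conditions not both satisfied; exception does not apply.

Denied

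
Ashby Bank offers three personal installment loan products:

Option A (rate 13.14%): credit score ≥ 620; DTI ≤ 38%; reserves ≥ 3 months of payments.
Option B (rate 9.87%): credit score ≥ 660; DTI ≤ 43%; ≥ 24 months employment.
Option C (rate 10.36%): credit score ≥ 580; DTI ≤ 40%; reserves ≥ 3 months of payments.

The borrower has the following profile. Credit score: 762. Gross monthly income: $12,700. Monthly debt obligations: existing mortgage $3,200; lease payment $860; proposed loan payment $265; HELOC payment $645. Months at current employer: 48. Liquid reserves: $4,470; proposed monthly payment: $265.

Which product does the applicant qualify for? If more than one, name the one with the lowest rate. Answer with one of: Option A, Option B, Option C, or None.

Option B

Total debts = (3,200 + 860 + 265 + 645) = 4,970; DTI = 4,970/12,700 = 39.1%.
Reserves = 4,470/265 = 16.9 months.
Option A: score 762 ≥ 620; DTI 39.1% > 38%; reserves 16.9 ≥ 3 mo → does not qualify.
Option B: score 762 ≥ 660; DTI 39.1% ≤ 43%; employment 48 ≥ 24 mo → qualifies.
Option C: score 762 ≥ 580; DTI 39.1% ≤ 40%; reserves 16.9 ≥ 3 mo → qualifies.
Qualifying: Option B, Option C. Lowest rate is 9.87% → Option B.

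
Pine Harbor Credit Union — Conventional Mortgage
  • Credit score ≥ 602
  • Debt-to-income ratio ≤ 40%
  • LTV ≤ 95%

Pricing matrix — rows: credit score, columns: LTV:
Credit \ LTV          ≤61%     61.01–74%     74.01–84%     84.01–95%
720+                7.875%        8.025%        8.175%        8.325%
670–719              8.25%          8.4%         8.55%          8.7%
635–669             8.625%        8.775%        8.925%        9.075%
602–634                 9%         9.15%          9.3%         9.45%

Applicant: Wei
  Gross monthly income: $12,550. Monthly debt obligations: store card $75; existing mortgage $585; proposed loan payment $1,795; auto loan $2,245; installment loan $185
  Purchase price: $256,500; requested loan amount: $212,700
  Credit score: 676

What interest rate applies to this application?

Credit score 676 ≥ 602; Total monthly debts = (75 + 585 + 1,795 + 2,245 + 185) = 4,885. DTI = 4,885/12,550 = 38.9% ≤ 40%
Loan-to-value = 212,700/256,500 = 82.9% — pass (95% max)
Credit 676 → row 670–719; LTV 82.9% → column 74.01–84%. Grid cell → 8.55%.

8.55%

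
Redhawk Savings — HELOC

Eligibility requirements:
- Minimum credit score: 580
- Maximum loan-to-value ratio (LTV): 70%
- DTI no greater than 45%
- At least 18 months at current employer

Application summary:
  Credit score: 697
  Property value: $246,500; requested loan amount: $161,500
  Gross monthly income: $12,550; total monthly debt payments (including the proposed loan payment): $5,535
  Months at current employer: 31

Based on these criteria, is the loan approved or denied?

Credit score 697 ≥ 580 (meets)
LTV = 161,500/246,500 = 65.5% ≤ 70%
Debt-to-income = 5,535/12,550 = 44.1% — meets 45% limit
Employment 31 ≥ 18 months
All criteria satisfied.

Approved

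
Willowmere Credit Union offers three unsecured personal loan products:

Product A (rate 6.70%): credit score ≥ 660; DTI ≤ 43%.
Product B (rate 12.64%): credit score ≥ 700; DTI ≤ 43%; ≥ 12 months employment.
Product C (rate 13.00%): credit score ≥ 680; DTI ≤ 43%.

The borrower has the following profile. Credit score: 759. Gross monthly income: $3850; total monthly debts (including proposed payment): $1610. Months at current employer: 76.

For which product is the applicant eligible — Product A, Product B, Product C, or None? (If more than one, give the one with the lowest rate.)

Product A

DTI = 1,610/3,850 = 41.8%.
Product A: score 759 ≥ 660; DTI 41.8% ≤ 43% → qualifies.
Product B: score 759 ≥ 700; DTI 41.8% ≤ 43%; employment 76 ≥ 12 mo → qualifies.
Product C: score 759 ≥ 680; DTI 41.8% ≤ 43% → qualifies.
Qualifying: Product A, Product B, Product C. Lowest rate is 6.70% → Product A.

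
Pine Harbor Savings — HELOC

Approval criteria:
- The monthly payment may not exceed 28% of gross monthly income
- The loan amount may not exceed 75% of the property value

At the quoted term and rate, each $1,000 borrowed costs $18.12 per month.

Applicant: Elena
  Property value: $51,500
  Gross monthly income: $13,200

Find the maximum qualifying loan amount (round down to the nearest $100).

Payment cap: 28% × $13,200 = $3,696/month.
At $18.12 per $1,000, that supports 3,696/18.12 × 1,000 ≈ $203,973 → $203,900.
LTV cap: 75% × $51,500 = $38,625 → $38,600.
Binding constraint: loan-to-value.

$38,600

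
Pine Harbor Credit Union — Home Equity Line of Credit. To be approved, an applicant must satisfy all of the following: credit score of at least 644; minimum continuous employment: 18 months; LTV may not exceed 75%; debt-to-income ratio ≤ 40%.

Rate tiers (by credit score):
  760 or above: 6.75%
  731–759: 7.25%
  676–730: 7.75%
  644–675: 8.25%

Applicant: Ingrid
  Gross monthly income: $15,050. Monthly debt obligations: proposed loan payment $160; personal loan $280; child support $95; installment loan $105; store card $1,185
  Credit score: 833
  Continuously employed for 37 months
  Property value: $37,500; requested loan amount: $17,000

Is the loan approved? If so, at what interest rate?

Credit score 833 ≥ 644 (meets minimum)
LTV = 17,000/37,500 = 45.3% ≤ 75%
Total monthly debts = (160 + 280 + 95 + 105 + 1,185) = 1,825. Debt-to-income = 1,825/15,050 = 12.1% — meets 40% limit
Employment 37 ≥ 18 months
All requirements met. Score 833 falls in the 760 or above tier → 6.75%.

Approved at 6.75%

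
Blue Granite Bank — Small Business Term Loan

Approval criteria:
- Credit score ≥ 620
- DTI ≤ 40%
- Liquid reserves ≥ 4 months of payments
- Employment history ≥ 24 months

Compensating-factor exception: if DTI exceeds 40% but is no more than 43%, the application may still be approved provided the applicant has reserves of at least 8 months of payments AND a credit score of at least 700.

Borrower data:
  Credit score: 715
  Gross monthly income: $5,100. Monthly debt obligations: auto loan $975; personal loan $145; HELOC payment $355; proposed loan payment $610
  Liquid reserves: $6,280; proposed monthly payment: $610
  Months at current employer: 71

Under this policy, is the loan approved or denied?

Approved

Credit score 715 ≥ 620 (meets base)
Total debts = (975 + 145 + 355 + 610) = 2,085. DTI = 2,085/5,100 = 40.9% > 40% — standard DTI limit exceeded.
Liquid reserves cover 6,280/610 = 10.3 months — ≥ 4 required
Employment 71 ≥ 24 months
DTI 40.9% is within the 40%–43% exception band; checking compensating factors.
Override check — reserves: 10.3 mo (ok); score: 715 (ok).
Both override conditions satisfied; DTI exception granted.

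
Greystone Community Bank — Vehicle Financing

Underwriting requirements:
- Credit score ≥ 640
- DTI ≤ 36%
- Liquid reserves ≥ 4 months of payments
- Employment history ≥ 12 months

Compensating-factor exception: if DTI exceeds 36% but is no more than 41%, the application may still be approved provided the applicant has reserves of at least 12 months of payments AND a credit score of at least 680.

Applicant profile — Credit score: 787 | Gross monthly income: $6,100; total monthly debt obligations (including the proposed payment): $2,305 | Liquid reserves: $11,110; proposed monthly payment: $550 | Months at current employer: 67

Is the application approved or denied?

Approved

Credit score 787 ≥ 640 (meets base)
DTI: 2,305 ÷ 6,100 = 37.8%, over the 36% base limit.
Reserves = 11,110/550 = 20.2 months ≥ 4
Employment 67 ≥ 12 months
DTI 37.8% is within the 36%–41% exception band; checking compensating factors.
Reserves 20.2 ≥ 12 months; credit score 787 ≥ 680.
Both override conditions satisfied; DTI exception granted.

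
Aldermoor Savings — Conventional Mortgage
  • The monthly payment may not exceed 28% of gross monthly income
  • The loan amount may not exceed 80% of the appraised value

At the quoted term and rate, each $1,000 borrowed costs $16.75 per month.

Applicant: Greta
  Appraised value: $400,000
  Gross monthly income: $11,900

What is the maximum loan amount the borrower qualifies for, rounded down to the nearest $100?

$198,900

Payment cap: 28% × $11,900 = $3,332/month.
At $16.75 per $1,000, that supports 3,332/16.75 × 1,000 ≈ $198,925 → $198,900.
LTV cap: 80% × $400,000 = $320,000 → $320,000.
Binding constraint: payment-to-income.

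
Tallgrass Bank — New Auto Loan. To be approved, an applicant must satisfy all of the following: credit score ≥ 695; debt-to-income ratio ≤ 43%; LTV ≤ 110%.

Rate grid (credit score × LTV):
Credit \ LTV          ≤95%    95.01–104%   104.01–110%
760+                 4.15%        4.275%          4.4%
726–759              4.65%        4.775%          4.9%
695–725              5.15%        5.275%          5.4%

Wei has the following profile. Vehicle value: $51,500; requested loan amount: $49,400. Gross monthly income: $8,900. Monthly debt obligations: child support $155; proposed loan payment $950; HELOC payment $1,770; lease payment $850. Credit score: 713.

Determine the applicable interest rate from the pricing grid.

5.275%

Credit score 713 ≥ 695; Total monthly debts = (155 + 950 + 1,770 + 850) = 3,725. DTI = 3,725/8,900 = 41.9% ≤ 43%
Loan-to-value = 49,400/51,500 = 95.9% — pass (110% max)
Row: 713 falls in 695–725. Column: 95.9% falls in 95.01–104%. Rate = 5.275%.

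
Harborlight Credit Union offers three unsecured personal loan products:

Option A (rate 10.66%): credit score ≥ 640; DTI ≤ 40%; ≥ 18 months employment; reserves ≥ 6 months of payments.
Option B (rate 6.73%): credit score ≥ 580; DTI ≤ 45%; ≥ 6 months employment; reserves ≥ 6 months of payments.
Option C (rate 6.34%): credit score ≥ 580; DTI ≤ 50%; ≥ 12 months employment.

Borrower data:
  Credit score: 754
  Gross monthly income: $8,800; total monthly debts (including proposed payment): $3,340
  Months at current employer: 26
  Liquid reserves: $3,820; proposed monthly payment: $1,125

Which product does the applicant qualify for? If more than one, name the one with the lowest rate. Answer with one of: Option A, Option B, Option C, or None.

Option C

DTI = 3,340/8,800 = 38%.
Reserves = 3,820/1,125 = 3.4 months.
Option A: score 754 ≥ 640; DTI 38% ≤ 40%; employment 26 ≥ 18 mo; reserves 3.4 < 6 mo → does not qualify.
Option B: score 754 ≥ 580; DTI 38% ≤ 45%; employment 26 ≥ 6 mo; reserves 3.4 < 6 mo → does not qualify.
Option C: score 754 ≥ 580; DTI 38% ≤ 50%; employment 26 ≥ 12 mo → qualifies.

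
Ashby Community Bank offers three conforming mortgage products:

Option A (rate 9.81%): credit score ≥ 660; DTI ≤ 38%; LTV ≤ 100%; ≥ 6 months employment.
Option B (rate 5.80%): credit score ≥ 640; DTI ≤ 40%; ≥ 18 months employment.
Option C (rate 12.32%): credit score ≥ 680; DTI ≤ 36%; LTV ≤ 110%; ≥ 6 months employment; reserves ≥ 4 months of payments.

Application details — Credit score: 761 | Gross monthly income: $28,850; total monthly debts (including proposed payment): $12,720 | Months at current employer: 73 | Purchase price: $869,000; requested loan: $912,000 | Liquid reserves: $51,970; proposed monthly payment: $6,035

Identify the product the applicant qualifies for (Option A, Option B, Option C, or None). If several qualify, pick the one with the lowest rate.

DTI = 12,720/28,850 = 44.1%.
LTV = 912,000/869,000 = 104.9%.
Reserves = 51,970/6,035 = 8.6 months.
Option A: score 761 ≥ 660; DTI 44.1% > 38%; LTV 104.9% > 100%; employment 73 ≥ 6 mo → does not qualify.
Option B: score 761 ≥ 640; DTI 44.1% > 40%; employment 73 ≥ 18 mo → does not qualify.
Option C: score 761 ≥ 680; DTI 44.1% > 36%; LTV 104.9% ≤ 110%; employment 73 ≥ 6 mo; reserves 8.6 ≥ 4 mo → does not qualify.

None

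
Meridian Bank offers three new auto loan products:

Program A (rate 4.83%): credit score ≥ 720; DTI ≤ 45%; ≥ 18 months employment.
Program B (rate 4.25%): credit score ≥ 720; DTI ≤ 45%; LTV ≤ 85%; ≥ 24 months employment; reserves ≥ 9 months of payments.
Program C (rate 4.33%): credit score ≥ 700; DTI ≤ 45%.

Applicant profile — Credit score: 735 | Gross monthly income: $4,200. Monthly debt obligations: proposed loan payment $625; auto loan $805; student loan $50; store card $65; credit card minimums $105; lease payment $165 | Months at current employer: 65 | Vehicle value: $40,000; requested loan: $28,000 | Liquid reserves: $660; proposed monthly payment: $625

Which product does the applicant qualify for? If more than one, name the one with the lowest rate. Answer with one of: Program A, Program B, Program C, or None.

Program C

Total debts = (625 + 805 + 50 + 65 + 105 + 165) = 1,815; DTI = 1,815/4,200 = 43.2%.
LTV = 28,000/40,000 = 70%.
Reserves = 660/625 = 1.1 months.
Program A: score 735 ≥ 720; DTI 43.2% ≤ 45%; employment 65 ≥ 18 mo → qualifies.
Program B: score 735 ≥ 720; DTI 43.2% ≤ 45%; LTV 70% ≤ 85%; employment 65 ≥ 24 mo; reserves 1.1 < 9 mo → does not qualify.
Program C: score 735 ≥ 700; DTI 43.2% ≤ 45% → qualifies.
Qualifying: Program A, Program C. Lowest rate is 4.33% → Program C.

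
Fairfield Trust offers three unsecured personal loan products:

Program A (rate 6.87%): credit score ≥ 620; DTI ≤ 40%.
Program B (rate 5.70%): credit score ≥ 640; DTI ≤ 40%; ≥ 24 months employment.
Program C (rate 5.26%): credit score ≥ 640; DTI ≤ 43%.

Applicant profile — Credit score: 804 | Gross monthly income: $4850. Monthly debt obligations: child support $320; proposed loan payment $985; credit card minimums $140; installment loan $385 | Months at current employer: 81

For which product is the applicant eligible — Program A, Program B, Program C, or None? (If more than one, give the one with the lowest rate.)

Total debts = (320 + 985 + 140 + 385) = 1,830; DTI = 1,830/4,850 = 37.7%.
Program A: score 804 ≥ 620; DTI 37.7% ≤ 40% → qualifies.
Program B: score 804 ≥ 640; DTI 37.7% ≤ 40%; employment 81 ≥ 24 mo → qualifies.
Program C: score 804 ≥ 640; DTI 37.7% ≤ 43% → qualifies.
Qualifying: Program A, Program B, Program C. Lowest rate is 5.26% → Program C.

Program C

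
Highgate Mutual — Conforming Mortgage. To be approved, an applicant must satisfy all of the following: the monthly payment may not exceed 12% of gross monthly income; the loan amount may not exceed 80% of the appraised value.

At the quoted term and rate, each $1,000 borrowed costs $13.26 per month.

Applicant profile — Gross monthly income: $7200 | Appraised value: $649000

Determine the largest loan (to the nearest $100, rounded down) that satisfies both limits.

$65,100

Payment cap: 12% × $7,200 = $864/month.
At $13.26 per $1,000, that supports 864/13.26 × 1,000 ≈ $65,158 → $65,100.
LTV cap: 80% × $649,000 = $519,200 → $519,200.
Binding constraint: payment-to-income.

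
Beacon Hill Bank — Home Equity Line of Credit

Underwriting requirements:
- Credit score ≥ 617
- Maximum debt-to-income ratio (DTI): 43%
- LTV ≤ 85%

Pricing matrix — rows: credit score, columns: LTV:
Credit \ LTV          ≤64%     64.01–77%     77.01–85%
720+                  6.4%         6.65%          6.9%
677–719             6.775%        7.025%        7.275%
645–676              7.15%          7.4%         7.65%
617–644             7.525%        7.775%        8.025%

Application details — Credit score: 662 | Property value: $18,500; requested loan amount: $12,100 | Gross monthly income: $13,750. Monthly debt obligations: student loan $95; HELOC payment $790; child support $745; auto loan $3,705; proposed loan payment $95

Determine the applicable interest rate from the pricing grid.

Credit score 662 ≥ 617; Total monthly debts = (95 + 790 + 745 + 3,705 + 95) = 5,430. DTI = 5,430/13,750 = 39.5% ≤ 43%
LTV = 12,100/18,500 = 65.4% ≤ 85%
Score 662 is in the 645–676 band; LTV 65.4% is in the 64.01–77% band → 7.4%.

7.4%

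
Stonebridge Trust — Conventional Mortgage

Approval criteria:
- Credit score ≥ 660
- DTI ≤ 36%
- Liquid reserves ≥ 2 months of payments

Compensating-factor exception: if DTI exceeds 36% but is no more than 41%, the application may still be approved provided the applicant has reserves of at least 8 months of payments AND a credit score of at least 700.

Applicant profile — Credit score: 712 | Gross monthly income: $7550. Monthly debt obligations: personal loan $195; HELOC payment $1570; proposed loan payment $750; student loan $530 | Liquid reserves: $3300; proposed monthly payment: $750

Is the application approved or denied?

Denied

Credit score 712 ≥ 660 (meets base)
Total debts = (195 + 1,570 + 750 + 530) = 3,045. DTI: 3,045 ÷ 7,550 = 40.3%, over the 36% base limit.
Reserves = 3,300/750 = 4.4 months ≥ 2
40.3% falls in the override range (36%–41%), so the compensating-factor test applies.
Override check — reserves: 4.4 mo (short of 8); score: 712 (ok).
Compensating-factor requirement not fully met.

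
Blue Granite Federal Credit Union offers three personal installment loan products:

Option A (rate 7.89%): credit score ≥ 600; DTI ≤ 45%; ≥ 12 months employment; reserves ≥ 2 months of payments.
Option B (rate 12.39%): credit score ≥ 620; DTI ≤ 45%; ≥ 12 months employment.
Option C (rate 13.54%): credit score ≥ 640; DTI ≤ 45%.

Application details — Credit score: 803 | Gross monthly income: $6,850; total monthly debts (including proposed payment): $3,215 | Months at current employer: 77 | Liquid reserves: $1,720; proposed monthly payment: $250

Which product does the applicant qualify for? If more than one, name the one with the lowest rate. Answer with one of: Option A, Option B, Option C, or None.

DTI = 3,215/6,850 = 46.9%.
Reserves = 1,720/250 = 6.9 months.
Option A: score 803 ≥ 600; DTI 46.9% > 45%; employment 77 ≥ 12 mo; reserves 6.9 ≥ 2 mo → does not qualify.
Option B: score 803 ≥ 620; DTI 46.9% > 45%; employment 77 ≥ 12 mo → does not qualify.
Option C: score 803 ≥ 640; DTI 46.9% > 45% → does not qualify.

None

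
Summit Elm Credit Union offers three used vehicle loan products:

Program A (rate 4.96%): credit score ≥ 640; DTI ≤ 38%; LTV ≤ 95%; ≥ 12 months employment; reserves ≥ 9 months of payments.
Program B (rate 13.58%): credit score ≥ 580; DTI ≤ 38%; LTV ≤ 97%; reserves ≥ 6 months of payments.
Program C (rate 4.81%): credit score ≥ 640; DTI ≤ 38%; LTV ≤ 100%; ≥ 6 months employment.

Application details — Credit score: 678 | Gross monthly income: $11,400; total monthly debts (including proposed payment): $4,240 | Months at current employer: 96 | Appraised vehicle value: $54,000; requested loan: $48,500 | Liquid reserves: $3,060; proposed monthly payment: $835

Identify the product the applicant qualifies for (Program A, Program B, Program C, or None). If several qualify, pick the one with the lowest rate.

Program C

DTI = 4,240/11,400 = 37.2%.
LTV = 48,500/54,000 = 89.8%.
Reserves = 3,060/835 = 3.7 months.
Program A: score 678 ≥ 640; DTI 37.2% ≤ 38%; LTV 89.8% ≤ 95%; employment 96 ≥ 12 mo; reserves 3.7 < 9 mo → does not qualify.
Program B: score 678 ≥ 580; DTI 37.2% ≤ 38%; LTV 89.8% ≤ 97%; reserves 3.7 < 6 mo → does not qualify.
Program C: score 678 ≥ 640; DTI 37.2% ≤ 38%; LTV 89.8% ≤ 100%; employment 96 ≥ 6 mo → qualifies.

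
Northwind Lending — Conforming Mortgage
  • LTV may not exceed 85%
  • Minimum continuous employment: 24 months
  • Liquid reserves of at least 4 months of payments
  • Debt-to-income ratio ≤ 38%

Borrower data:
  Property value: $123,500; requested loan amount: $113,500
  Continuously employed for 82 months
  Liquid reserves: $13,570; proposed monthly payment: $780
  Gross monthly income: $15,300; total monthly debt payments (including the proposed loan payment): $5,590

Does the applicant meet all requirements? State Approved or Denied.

Loan-to-value = 113,500/123,500 = 91.9% — fail (85% max)
Employment 82 ≥ 24 months
Reserves = 13,570/780 = 17.4 months ≥ 4
Debt-to-income = 5,590/15,300 = 36.5% — meets 38% limit
Fails on LTV.

Denied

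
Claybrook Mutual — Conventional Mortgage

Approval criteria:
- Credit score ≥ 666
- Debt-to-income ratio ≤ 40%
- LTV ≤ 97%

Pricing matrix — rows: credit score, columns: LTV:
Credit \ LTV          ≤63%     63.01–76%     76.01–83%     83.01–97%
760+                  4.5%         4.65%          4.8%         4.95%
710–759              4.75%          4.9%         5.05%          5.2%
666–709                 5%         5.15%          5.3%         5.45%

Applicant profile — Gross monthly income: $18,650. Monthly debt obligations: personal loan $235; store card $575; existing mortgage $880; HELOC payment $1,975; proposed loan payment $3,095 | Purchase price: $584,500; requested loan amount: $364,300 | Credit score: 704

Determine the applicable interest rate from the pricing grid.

5%

Credit score 704 ≥ 666; Total monthly debts = (235 + 575 + 880 + 1,975 + 3,095) = 6,760. DTI: 6,760 ÷ 18,650 = 36.2%, within the 40% cap
Loan-to-value = 364,300/584,500 = 62.3% — pass (97% max)
Row: 704 falls in 666–709. Column: 62.3% falls in ≤63%. Rate = 5%.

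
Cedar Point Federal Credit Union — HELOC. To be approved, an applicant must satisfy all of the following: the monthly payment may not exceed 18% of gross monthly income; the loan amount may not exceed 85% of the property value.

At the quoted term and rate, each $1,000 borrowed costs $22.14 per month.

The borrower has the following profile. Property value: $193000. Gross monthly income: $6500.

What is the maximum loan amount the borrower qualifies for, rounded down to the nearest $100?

Payment cap: 18% × $6,500 = $1,170/month.
At $22.14 per $1,000, that supports 1,170/22.14 × 1,000 ≈ $52,845 → $52,800.
LTV cap: 85% × $193,000 = $164,050 → $164,000.
Binding constraint: payment-to-income.

$52,800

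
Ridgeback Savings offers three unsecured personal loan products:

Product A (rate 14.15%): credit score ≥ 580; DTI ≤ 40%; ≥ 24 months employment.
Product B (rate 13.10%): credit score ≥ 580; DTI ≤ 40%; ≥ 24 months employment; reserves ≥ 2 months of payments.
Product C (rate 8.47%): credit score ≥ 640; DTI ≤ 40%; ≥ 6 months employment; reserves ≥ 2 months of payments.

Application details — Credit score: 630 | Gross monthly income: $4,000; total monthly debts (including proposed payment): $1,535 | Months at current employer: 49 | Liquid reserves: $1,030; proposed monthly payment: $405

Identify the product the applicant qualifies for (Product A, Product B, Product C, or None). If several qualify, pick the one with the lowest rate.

DTI = 1,535/4,000 = 38.4%.
Reserves = 1,030/405 = 2.5 months.
Product A: score 630 ≥ 580; DTI 38.4% ≤ 40%; employment 49 ≥ 24 mo → qualifies.
Product B: score 630 ≥ 580; DTI 38.4% ≤ 40%; employment 49 ≥ 24 mo; reserves 2.5 ≥ 2 mo → qualifies.
Product C: score 630 < 640; DTI 38.4% ≤ 40%; employment 49 ≥ 6 mo; reserves 2.5 ≥ 2 mo → does not qualify.
Qualifying: Product A, Product B. Lowest rate is 13.10% → Product B.

Product B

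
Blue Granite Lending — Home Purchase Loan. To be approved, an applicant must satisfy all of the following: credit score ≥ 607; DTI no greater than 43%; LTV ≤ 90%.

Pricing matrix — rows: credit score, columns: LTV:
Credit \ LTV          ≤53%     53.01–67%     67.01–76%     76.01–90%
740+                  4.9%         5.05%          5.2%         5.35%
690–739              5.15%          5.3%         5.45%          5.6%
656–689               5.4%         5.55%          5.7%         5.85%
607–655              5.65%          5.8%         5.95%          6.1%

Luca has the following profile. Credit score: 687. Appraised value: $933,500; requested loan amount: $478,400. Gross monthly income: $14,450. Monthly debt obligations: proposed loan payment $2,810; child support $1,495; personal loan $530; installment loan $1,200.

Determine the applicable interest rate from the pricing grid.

Credit score 687 ≥ 607; Total monthly debts = (2,810 + 1,495 + 530 + 1,200) = 6,035. Debt-to-income = 6,035/14,450 = 41.8% — meets 43% limit
Loan-to-value = 478,400/933,500 = 51.2% — pass (90% max)
Row: 687 falls in 656–689. Column: 51.2% falls in ≤53%. Rate = 5.4%.

5.4%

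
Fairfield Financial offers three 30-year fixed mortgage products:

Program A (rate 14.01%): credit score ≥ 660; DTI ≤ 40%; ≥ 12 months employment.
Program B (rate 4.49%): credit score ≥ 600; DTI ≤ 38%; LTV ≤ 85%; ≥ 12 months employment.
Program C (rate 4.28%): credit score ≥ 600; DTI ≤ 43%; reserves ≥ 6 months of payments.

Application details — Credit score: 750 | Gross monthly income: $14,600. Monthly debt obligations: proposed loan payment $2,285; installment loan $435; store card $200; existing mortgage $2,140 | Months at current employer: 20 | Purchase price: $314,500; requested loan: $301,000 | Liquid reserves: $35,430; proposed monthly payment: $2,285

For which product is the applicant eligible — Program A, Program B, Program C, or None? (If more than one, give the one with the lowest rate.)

Program C

Total debts = (2,285 + 435 + 200 + 2,140) = 5,060; DTI = 5,060/14,600 = 34.7%.
LTV = 301,000/314,500 = 95.7%.
Reserves = 35,430/2,285 = 15.5 months.
Program A: score 750 ≥ 660; DTI 34.7% ≤ 40%; employment 20 ≥ 12 mo → qualifies.
Program B: score 750 ≥ 600; DTI 34.7% ≤ 38%; LTV 95.7% > 85%; employment 20 ≥ 12 mo → does not qualify.
Program C: score 750 ≥ 600; DTI 34.7% ≤ 43%; reserves 15.5 ≥ 6 mo → qualifies.
Qualifying: Program A, Program C. Lowest rate is 4.28% → Program C.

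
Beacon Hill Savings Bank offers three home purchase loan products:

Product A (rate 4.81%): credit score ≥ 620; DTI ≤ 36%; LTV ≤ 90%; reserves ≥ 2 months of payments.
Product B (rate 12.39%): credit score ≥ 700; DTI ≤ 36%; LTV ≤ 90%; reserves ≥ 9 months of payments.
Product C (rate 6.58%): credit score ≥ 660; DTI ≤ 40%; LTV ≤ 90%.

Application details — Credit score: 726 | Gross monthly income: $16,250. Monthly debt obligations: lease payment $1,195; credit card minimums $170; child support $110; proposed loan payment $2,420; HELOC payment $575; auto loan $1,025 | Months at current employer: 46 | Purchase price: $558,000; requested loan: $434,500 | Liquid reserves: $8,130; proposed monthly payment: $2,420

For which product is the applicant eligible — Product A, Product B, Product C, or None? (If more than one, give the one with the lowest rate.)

Product A

Total debts = (1,195 + 170 + 110 + 2,420 + 575 + 1,025) = 5,495; DTI = 5,495/16,250 = 33.8%.
LTV = 434,500/558,000 = 77.9%.
Reserves = 8,130/2,420 = 3.4 months.
Product A: score 726 ≥ 620; DTI 33.8% ≤ 36%; LTV 77.9% ≤ 90%; reserves 3.4 ≥ 2 mo → qualifies.
Product B: score 726 ≥ 700; DTI 33.8% ≤ 36%; LTV 77.9% ≤ 90%; reserves 3.4 < 9 mo → does not qualify.
Product C: score 726 ≥ 660; DTI 33.8% ≤ 40%; LTV 77.9% ≤ 90% → qualifies.
Qualifying: Product A, Product C. Lowest rate is 4.81% → Product A.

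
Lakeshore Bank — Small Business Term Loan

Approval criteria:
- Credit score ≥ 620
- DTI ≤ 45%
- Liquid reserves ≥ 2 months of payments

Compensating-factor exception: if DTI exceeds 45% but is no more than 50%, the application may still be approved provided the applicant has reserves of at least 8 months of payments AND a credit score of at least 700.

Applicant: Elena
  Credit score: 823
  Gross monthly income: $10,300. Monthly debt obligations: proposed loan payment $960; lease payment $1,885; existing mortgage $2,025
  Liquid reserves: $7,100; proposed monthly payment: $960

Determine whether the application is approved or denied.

Denied

Credit score 823 ≥ 620 (meets base)
Total debts = (960 + 1,885 + 2,025) = 4,870. DTI = 4,870/10,300 = 47.3% > 45% — standard DTI limit exceeded.
Liquid reserves cover 7,100/960 = 7.4 months — ≥ 2 required
DTI 47.3% is within the 45%–50% exception band; checking compensating factors.
Reserves 7.4 < 8 months; credit score 823 ≥ 700.
Compensating-factor requirement not fully met.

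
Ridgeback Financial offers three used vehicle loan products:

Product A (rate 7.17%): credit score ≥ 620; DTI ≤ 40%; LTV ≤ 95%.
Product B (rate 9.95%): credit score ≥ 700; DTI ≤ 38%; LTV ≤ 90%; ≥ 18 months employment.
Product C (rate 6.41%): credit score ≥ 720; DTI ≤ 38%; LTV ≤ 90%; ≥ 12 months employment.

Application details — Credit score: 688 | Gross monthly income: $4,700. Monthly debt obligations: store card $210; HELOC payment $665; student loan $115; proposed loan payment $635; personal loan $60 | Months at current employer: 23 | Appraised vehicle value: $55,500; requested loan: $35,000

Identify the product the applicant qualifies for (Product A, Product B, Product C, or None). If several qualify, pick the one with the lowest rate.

Product A

Total debts = (210 + 665 + 115 + 635 + 60) = 1,685; DTI = 1,685/4,700 = 35.9%.
LTV = 35,000/55,500 = 63.1%.
Product A: score 688 ≥ 620; DTI 35.9% ≤ 40%; LTV 63.1% ≤ 95% → qualifies.
Product B: score 688 < 700; DTI 35.9% ≤ 38%; LTV 63.1% ≤ 90%; employment 23 ≥ 18 mo → does not qualify.
Product C: score 688 < 720; DTI 35.9% ≤ 38%; LTV 63.1% ≤ 90%; employment 23 ≥ 12 mo → does not qualify.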